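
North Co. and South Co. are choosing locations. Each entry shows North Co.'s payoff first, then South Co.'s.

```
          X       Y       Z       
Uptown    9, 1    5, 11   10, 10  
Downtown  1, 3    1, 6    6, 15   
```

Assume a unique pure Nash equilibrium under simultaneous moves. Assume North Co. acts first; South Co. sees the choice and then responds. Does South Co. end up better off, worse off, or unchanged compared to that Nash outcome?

better off

South Co. best-responds to each possible North Co. move:
- Uptown: BR = Y, leader payoff 5.
- Downtown: BR = Z, leader payoff 6.
Among 5, 6, the best is 6 at Downtown. Subgame-perfect outcome: (Downtown, Z) with payoffs (6, 15).
For the simultaneous game, intersect best replies.
North Co.'s best replies: X→Uptown; Y→Uptown; Z→Uptown.
South Co.'s best replies: Uptown→Y; Downtown→Z.
The unique mutual best reply is (Uptown, Y), giving (5, 11).
South Co. earns 15 sequentially versus 11 at the Nash outcome: better off.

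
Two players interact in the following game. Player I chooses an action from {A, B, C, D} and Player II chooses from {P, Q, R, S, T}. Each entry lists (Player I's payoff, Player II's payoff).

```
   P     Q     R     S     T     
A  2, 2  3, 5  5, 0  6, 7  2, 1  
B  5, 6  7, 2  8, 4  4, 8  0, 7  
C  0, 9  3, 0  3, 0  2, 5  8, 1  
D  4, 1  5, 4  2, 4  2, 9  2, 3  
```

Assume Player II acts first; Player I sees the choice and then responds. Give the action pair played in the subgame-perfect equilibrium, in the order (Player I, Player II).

Solve by backward induction (Player II leads).
- P: BR = B, leader payoff 6.
- Q: BR = B, leader payoff 2.
- R: BR = B, leader payoff 4.
- S: BR = A, leader payoff 7.
- T: BR = C, leader payoff 1.
Among 6, 2, 4, 7, 1, the best is 7 at S. Subgame-perfect outcome: (A, S) with payoffs (6, 7).

(A, S)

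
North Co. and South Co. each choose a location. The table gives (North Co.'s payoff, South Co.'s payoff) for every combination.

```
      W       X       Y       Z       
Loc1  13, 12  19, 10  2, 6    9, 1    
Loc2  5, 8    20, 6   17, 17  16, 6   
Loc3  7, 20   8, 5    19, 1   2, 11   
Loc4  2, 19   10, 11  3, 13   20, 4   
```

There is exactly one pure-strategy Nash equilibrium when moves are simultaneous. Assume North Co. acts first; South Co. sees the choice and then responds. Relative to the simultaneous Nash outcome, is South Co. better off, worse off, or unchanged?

better off

South Co. best-responds to each possible North Co. move:
- Loc1: South Co. compares 12, 10, 6, 1 and picks W; North Co. would get 13.
- Loc2: South Co. compares 8, 6, 17, 6 and picks Y; North Co. would get 17.
- Loc3: South Co. compares 20, 5, 1, 11 and picks W; North Co. would get 7.
- Loc4: South Co. compares 19, 11, 13, 4 and picks W; North Co. would get 2.
North Co.'s induced payoffs are 13, 17, 7, 2, so North Co. commits to Loc2. Subgame-perfect outcome: (Loc2, Y) with payoffs (17, 17).
For the simultaneous game, intersect best replies.
North Co.'s best replies: W→Loc1; X→Loc2; Y→Loc3; Z→Loc4.
South Co.'s best replies: Loc1→W; Loc2→Y; Loc3→W; Loc4→W.
The unique mutual best reply is (Loc1, W), giving (13, 12).
South Co. earns 17 sequentially versus 12 at the Nash outcome: better off.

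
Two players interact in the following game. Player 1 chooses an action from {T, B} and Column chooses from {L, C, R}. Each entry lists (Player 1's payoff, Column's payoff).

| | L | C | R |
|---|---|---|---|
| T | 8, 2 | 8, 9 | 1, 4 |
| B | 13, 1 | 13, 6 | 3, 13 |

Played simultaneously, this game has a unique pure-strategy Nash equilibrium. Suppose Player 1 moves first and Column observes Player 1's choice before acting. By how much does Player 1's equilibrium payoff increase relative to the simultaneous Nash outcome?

Backward induction with Player 1 moving first.
- T → Column plays C (best of 2, 9, 4); Player 1 gets 8.
- B → Column plays R (best of 1, 6, 13); Player 1 gets 3.
Among 8, 3, the best is 8 at T. Subgame-perfect outcome: (T, C) with payoffs (8, 9).
For the simultaneous game, intersect best replies.
Player 1's best replies: L→B; C→B; R→B.
Column's best replies: T→C; B→R.
Only (B, R) has each player best-responding; Nash payoffs (3, 13).
Player 1's commitment gain: 8 − 3 = 5.

5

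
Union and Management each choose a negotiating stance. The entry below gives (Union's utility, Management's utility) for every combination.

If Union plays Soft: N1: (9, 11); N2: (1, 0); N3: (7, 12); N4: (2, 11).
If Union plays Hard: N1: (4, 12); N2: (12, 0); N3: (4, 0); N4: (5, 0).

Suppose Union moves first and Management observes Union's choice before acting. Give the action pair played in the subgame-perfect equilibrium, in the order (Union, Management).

Solve by backward induction (Union leads).
- Soft: BR = N3, leader payoff 7.
- Hard: BR = N1, leader payoff 4.
Maximizing over 7, 4, Union chooses Soft. Subgame-perfect outcome: (Soft, N3) with payoffs (7, 12).

(Soft, N3)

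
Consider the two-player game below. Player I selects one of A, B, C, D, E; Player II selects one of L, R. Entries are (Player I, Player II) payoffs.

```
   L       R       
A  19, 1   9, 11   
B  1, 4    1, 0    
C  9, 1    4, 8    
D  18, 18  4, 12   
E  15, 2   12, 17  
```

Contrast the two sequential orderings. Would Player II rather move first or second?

second

If Player I leads: Player II's best replies are A→R, B→L, C→R, D→L, E→R; Player I's induced payoffs 9, 1, 4, 18, 12; outcome (D, L), payoffs (18, 18).
If Player II leads: Player I's best replies are L→A, R→E; Player II's induced payoffs 1, 17; outcome (E, R), payoffs (12, 17).
Player II gets 17 moving first and 18 moving second, so Player II prefers to move second.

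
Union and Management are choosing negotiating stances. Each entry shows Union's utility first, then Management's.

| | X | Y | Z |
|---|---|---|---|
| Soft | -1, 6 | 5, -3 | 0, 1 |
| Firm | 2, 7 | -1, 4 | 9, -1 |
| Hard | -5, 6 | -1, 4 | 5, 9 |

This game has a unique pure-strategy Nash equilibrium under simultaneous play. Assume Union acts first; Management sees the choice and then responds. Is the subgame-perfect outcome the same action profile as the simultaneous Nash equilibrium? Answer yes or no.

Solve by backward induction (Union leads).
- Soft: Management compares 6, -3, 1 and picks X; Union would get -1.
- Firm: Management compares 7, 4, -1 and picks X; Union would get 2.
- Hard: Management compares 6, 4, 9 and picks Z; Union would get 5.
Among -1, 2, 5, the best is 5 at Hard. Subgame-perfect outcome: (Hard, Z) with payoffs (5, 9).
For the simultaneous game, intersect best replies.
Union's best replies: X→Firm; Y→Soft; Z→Firm.
Management's best replies: Soft→X; Firm→X; Hard→Z.
Only (Firm, X) has each player best-responding; Nash payoffs (2, 7).
Sequential outcome (Hard, Z) differs from the Nash profile (Firm, X).

no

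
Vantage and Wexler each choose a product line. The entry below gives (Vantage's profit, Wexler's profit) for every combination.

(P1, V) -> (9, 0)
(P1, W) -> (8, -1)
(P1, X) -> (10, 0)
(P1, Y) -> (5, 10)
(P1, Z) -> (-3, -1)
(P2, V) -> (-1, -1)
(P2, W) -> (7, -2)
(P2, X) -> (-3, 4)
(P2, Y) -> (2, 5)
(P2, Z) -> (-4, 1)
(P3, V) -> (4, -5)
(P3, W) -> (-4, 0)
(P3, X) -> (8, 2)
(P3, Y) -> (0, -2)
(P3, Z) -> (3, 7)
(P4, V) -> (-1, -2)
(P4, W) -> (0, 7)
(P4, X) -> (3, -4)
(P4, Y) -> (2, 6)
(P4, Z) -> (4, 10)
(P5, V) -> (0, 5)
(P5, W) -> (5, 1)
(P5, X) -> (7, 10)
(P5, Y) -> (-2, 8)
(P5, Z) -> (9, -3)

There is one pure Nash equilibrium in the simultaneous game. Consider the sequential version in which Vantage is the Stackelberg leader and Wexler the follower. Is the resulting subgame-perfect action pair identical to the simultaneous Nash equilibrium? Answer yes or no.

Work backward from Wexler's decision.
- P1: Wexler compares 0, -1, 0, 10, -1 and picks Y; Vantage would get 5.
- P2: Wexler compares -1, -2, 4, 5, 1 and picks Y; Vantage would get 2.
- P3: Wexler compares -5, 0, 2, -2, 7 and picks Z; Vantage would get 3.
- P4: Wexler compares -2, 7, -4, 6, 10 and picks Z; Vantage would get 4.
- P5: Wexler compares 5, 1, 10, 8, -3 and picks X; Vantage would get 7.
Maximizing over 5, 2, 3, 4, 7, Vantage chooses P5. Subgame-perfect outcome: (P5, X) with payoffs (7, 10).
For the simultaneous game, intersect best replies.
Vantage's best replies: V→P1; W→P1; X→P1; Y→P1; Z→P5.
Wexler's best replies: P1→Y; P2→Y; P3→Z; P4→Z; P5→X.
The unique mutual best reply is (P1, Y), giving (5, 10).
Sequential outcome (P5, X) differs from the Nash profile (P1, Y).

no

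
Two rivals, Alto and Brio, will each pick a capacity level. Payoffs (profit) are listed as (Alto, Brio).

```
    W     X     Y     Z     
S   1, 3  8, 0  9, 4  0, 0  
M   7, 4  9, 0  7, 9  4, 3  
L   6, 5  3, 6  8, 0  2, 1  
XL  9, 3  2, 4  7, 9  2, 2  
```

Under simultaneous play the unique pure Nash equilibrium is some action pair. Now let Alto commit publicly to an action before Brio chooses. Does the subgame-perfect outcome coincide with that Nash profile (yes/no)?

Brio best-responds to each possible Alto move:
- S: BR = Y, leader payoff 9.
- M: BR = Y, leader payoff 7.
- L: BR = X, leader payoff 3.
- XL: BR = Y, leader payoff 7.
Among 9, 7, 3, 7, the best is 9 at S. Subgame-perfect outcome: (S, Y) with payoffs (9, 4).
Now find the simultaneous Nash equilibrium.
Alto's best replies: W→XL; X→M; Y→S; Z→M.
Brio's best replies: S→Y; M→Y; L→X; XL→Y.
Only (S, Y) has each player best-responding; Nash payoffs (9, 4).
Sequential outcome (S, Y) coincides with the Nash profile (S, Y).

yes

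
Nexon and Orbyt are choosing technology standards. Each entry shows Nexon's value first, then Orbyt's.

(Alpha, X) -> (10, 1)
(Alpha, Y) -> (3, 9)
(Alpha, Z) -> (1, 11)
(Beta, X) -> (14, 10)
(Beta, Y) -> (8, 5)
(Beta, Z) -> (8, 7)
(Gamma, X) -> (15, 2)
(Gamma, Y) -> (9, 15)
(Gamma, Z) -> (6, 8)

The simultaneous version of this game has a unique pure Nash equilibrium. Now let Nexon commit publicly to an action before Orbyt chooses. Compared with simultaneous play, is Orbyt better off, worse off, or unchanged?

Backward induction with Nexon moving first.
- Alpha: BR = Z, leader payoff 1.
- Beta: BR = X, leader payoff 14.
- Gamma: BR = Y, leader payoff 9.
Nexon's induced payoffs are 1, 14, 9, so Nexon commits to Beta. Subgame-perfect outcome: (Beta, X) with payoffs (14, 10).
Now find the simultaneous Nash equilibrium.
Nexon's best replies: X→Gamma; Y→Gamma; Z→Beta.
Orbyt's best replies: Alpha→Z; Beta→X; Gamma→Y.
Only (Gamma, Y) has each player best-responding; Nash payoffs (9, 15).
Orbyt earns 10 sequentially versus 15 at the Nash outcome: worse off.

worse off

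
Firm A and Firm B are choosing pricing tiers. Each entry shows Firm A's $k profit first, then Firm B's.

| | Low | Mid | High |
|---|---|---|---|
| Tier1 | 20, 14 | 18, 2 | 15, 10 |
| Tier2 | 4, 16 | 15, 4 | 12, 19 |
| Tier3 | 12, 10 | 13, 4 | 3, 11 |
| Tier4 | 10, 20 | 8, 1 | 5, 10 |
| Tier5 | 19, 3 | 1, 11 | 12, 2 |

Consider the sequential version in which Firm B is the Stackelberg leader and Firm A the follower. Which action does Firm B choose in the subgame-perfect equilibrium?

Low

Solve by backward induction (Firm B leads).
- Low → Firm A plays Tier1 (best of 20, 4, 12, 10, 19); Firm B gets 14.
- Mid → Firm A plays Tier1 (best of 18, 15, 13, 8, 1); Firm B gets 2.
- High → Firm A plays Tier1 (best of 15, 12, 3, 5, 12); Firm B gets 10.
Maximizing over 14, 2, 10, Firm B chooses Low. Subgame-perfect outcome: (Tier1, Low) with payoffs (20, 14).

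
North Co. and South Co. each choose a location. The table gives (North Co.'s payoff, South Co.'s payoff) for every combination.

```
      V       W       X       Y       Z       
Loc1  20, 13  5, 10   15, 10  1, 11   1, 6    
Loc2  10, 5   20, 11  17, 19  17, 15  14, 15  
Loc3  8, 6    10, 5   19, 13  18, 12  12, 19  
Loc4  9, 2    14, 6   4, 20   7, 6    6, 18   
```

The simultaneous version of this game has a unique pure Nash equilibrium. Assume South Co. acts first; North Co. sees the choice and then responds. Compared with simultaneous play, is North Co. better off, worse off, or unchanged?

worse off

Solve by backward induction (South Co. leads).
- V → North Co. plays Loc1 (best of 20, 10, 8, 9); South Co. gets 13.
- W → North Co. plays Loc2 (best of 5, 20, 10, 14); South Co. gets 11.
- X → North Co. plays Loc3 (best of 15, 17, 19, 4); South Co. gets 13.
- Y → North Co. plays Loc3 (best of 1, 17, 18, 7); South Co. gets 12.
- Z → North Co. plays Loc2 (best of 1, 14, 12, 6); South Co. gets 15.
Among 13, 11, 13, 12, 15, the best is 15 at Z. Subgame-perfect outcome: (Loc2, Z) with payoffs (14, 15).
Now find the simultaneous Nash equilibrium.
North Co.'s best replies: V→Loc1; W→Loc2; X→Loc3; Y→Loc3; Z→Loc2.
South Co.'s best replies: Loc1→V; Loc2→X; Loc3→Z; Loc4→X.
The unique mutual best reply is (Loc1, V), giving (20, 13).
North Co. earns 14 sequentially versus 20 at the Nash outcome: worse off.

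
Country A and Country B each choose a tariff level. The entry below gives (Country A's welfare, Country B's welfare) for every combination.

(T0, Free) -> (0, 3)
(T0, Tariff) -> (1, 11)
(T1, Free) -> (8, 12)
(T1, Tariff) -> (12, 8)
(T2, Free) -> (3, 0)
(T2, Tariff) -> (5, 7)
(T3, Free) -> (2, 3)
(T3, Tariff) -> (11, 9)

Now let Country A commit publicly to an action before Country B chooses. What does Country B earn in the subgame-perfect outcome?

9

Work backward from Country B's decision.
- T0 → Country B plays Tariff (best of 3, 11); Country A gets 1.
- T1 → Country B plays Free (best of 12, 8); Country A gets 8.
- T2 → Country B plays Tariff (best of 0, 7); Country A gets 5.
- T3 → Country B plays Tariff (best of 3, 9); Country A gets 11.
Maximizing over 1, 8, 5, 11, Country A chooses T3. Subgame-perfect outcome: (T3, Tariff) with payoffs (11, 9).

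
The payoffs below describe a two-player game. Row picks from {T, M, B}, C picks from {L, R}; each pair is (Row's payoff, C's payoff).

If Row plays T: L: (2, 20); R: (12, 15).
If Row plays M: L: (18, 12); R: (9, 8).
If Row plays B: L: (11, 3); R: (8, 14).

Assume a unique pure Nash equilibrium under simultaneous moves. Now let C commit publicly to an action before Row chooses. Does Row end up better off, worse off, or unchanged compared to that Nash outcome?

worse off

Solve by backward induction (C leads).
- L → Row plays M (best of 2, 18, 11); C gets 12.
- R → Row plays T (best of 12, 9, 8); C gets 15.
Maximizing over 12, 15, C chooses R. Subgame-perfect outcome: (T, R) with payoffs (12, 15).
Under simultaneous play:
Row's best replies: L→M; R→T.
C's best replies: T→L; M→L; B→R.
Only (M, L) has each player best-responding; Nash payoffs (18, 12).
Row earns 12 sequentially versus 18 at the Nash outcome: worse off.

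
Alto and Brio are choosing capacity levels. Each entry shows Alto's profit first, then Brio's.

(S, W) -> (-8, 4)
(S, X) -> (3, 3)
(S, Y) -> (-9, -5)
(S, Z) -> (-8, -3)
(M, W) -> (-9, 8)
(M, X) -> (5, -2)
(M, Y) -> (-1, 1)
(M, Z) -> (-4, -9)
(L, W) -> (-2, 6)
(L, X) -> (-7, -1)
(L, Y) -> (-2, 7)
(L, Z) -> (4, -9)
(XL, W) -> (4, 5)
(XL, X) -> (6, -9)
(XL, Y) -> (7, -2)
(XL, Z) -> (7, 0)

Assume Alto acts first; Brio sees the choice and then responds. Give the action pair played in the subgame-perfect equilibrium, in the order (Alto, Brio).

(XL, W)

Brio best-responds to each possible Alto move:
- S: BR = W, leader payoff -8.
- M: BR = W, leader payoff -9.
- L: BR = Y, leader payoff -2.
- XL: BR = W, leader payoff 4.
Among -8, -9, -2, 4, the best is 4 at XL. Subgame-perfect outcome: (XL, W) with payoffs (4, 5).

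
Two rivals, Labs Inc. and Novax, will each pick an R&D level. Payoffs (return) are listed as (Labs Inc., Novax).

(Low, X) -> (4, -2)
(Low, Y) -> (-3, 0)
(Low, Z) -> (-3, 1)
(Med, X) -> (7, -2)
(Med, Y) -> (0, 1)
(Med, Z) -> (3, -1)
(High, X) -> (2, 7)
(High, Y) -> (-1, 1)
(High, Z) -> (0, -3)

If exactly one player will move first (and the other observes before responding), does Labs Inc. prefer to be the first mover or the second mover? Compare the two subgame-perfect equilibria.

first

If Labs Inc. leads: Novax's best replies are Low→Z, Med→Y, High→X; Labs Inc.'s induced payoffs -3, 0, 2; outcome (High, X), payoffs (2, 7).
If Novax leads: Labs Inc.'s best replies are X→Med, Y→Med, Z→Med; Novax's induced payoffs -2, 1, -1; outcome (Med, Y), payoffs (0, 1).
Labs Inc. gets 2 moving first and 0 moving second, so Labs Inc. prefers to move first.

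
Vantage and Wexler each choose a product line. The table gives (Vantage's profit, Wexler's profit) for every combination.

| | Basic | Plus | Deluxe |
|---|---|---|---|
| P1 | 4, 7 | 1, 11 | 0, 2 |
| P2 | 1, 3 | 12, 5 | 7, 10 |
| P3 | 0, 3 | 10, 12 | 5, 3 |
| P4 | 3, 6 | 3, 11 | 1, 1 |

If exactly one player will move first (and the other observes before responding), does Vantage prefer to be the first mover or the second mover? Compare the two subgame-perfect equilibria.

first

If Vantage leads: Wexler's best replies are P1→Plus, P2→Deluxe, P3→Plus, P4→Plus; Vantage's induced payoffs 1, 7, 10, 3; outcome (P3, Plus), payoffs (10, 12).
If Wexler leads: Vantage's best replies are Basic→P1, Plus→P2, Deluxe→P2; Wexler's induced payoffs 7, 5, 10; outcome (P2, Deluxe), payoffs (7, 10).
Vantage gets 10 moving first and 7 moving second, so Vantage prefers to move first.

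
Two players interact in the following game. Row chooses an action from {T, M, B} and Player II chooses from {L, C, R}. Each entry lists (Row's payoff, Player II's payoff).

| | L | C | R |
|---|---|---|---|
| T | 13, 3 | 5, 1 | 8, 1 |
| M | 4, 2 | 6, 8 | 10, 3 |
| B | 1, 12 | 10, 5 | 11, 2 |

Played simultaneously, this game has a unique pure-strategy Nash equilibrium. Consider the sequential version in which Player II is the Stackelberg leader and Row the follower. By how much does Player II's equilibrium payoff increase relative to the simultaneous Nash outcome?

2

Row best-responds to each possible Player II move:
- L: Row compares 13, 4, 1 and picks T; Player II would get 3.
- C: Row compares 5, 6, 10 and picks B; Player II would get 5.
- R: Row compares 8, 10, 11 and picks B; Player II would get 2.
Player II's induced payoffs are 3, 5, 2, so Player II commits to C. Subgame-perfect outcome: (B, C) with payoffs (10, 5).
Under simultaneous play:
Row's best replies: L→T; C→B; R→B.
Player II's best replies: T→L; M→C; B→L.
Only (T, L) has each player best-responding; Nash payoffs (13, 3).
Player II's commitment gain: 5 − 3 = 2.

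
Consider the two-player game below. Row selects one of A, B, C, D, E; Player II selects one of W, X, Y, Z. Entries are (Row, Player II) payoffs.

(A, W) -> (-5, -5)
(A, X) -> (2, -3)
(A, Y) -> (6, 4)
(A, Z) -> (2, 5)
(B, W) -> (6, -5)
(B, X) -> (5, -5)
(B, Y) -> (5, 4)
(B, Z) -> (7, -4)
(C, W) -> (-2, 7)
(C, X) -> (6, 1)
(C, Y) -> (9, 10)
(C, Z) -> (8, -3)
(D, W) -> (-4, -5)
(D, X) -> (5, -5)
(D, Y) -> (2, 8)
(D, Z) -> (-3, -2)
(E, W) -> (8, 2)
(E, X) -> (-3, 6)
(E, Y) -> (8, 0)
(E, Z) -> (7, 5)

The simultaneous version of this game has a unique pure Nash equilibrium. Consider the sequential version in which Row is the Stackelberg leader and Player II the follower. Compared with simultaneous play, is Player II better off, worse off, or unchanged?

Player II best-responds to each possible Row move:
- A: Player II compares -5, -3, 4, 5 and picks Z; Row would get 2.
- B: Player II compares -5, -5, 4, -4 and picks Y; Row would get 5.
- C: Player II compares 7, 1, 10, -3 and picks Y; Row would get 9.
- D: Player II compares -5, -5, 8, -2 and picks Y; Row would get 2.
- E: Player II compares 2, 6, 0, 5 and picks X; Row would get -3.
Maximizing over 2, 5, 9, 2, -3, Row chooses C. Subgame-perfect outcome: (C, Y) with payoffs (9, 10).
Now find the simultaneous Nash equilibrium.
Row's best replies: W→E; X→C; Y→C; Z→C.
Player II's best replies: A→Z; B→Y; C→Y; D→Y; E→X.
Only (C, Y) has each player best-responding; Nash payoffs (9, 10).
Player II earns 10 sequentially versus 10 at the Nash outcome: unchanged.

unchanged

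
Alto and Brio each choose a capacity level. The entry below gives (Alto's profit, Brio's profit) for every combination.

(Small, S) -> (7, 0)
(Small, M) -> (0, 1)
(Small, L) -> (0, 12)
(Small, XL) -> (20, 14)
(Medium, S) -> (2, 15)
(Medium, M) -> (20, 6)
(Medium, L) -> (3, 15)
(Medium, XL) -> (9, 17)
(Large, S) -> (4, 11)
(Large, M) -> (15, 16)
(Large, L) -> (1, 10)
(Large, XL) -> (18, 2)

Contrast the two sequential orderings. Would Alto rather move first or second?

first

If Alto leads: Brio's best replies are Small→XL, Medium→XL, Large→M; Alto's induced payoffs 20, 9, 15; outcome (Small, XL), payoffs (20, 14).
If Brio leads: Alto's best replies are S→Small, M→Medium, L→Medium, XL→Small; Brio's induced payoffs 0, 6, 15, 14; outcome (Medium, L), payoffs (3, 15).
Alto gets 20 moving first and 3 moving second, so Alto prefers to move first.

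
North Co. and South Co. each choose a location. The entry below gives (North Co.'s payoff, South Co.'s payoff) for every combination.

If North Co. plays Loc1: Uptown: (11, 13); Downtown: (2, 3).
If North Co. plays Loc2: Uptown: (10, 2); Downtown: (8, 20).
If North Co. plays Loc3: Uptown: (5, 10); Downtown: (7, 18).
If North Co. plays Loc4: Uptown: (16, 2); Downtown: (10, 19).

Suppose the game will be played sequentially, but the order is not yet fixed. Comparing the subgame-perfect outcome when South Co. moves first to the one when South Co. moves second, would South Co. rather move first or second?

If North Co. leads: South Co.'s best replies are Loc1→Uptown, Loc2→Downtown, Loc3→Downtown, Loc4→Downtown; North Co.'s induced payoffs 11, 8, 7, 10; outcome (Loc1, Uptown), payoffs (11, 13).
If South Co. leads: North Co.'s best replies are Uptown→Loc4, Downtown→Loc4; South Co.'s induced payoffs 2, 19; outcome (Loc4, Downtown), payoffs (10, 19).
South Co. gets 19 moving first and 13 moving second, so South Co. prefers to move first.

first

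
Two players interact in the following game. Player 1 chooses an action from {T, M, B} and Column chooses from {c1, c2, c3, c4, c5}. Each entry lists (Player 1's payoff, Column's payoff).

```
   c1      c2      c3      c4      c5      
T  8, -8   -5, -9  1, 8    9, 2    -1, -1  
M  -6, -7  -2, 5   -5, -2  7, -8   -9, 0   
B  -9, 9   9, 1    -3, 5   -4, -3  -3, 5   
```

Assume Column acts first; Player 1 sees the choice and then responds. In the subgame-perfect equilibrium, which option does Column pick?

Solve by backward induction (Column leads).
- c1 → Player 1 plays T (best of 8, -6, -9); Column gets -8.
- c2 → Player 1 plays B (best of -5, -2, 9); Column gets 1.
- c3 → Player 1 plays T (best of 1, -5, -3); Column gets 8.
- c4 → Player 1 plays T (best of 9, 7, -4); Column gets 2.
- c5 → Player 1 plays T (best of -1, -9, -3); Column gets -1.
Column's induced payoffs are -8, 1, 8, 2, -1, so Column commits to c3. Subgame-perfect outcome: (T, c3) with payoffs (1, 8).

c3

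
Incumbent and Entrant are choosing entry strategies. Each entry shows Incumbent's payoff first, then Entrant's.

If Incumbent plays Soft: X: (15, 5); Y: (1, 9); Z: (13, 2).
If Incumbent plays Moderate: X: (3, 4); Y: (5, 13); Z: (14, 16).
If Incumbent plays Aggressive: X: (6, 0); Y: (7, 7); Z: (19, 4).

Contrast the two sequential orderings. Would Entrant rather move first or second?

If Incumbent leads: Entrant's best replies are Soft→Y, Moderate→Z, Aggressive→Y; Incumbent's induced payoffs 1, 14, 7; outcome (Moderate, Z), payoffs (14, 16).
If Entrant leads: Incumbent's best replies are X→Soft, Y→Aggressive, Z→Aggressive; Entrant's induced payoffs 5, 7, 4; outcome (Aggressive, Y), payoffs (7, 7).
Entrant gets 7 moving first and 16 moving second, so Entrant prefers to move second.

second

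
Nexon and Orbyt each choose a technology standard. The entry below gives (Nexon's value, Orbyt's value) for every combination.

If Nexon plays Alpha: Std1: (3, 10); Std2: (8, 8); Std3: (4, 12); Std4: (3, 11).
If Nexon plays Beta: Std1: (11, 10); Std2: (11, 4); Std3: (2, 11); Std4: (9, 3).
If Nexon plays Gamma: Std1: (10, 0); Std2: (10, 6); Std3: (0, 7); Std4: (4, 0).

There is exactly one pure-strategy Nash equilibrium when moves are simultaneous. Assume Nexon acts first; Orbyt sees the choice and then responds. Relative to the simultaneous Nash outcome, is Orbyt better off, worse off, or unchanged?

unchanged

Backward induction with Nexon moving first.
- Alpha → Orbyt plays Std3 (best of 10, 8, 12, 11); Nexon gets 4.
- Beta → Orbyt plays Std3 (best of 10, 4, 11, 3); Nexon gets 2.
- Gamma → Orbyt plays Std3 (best of 0, 6, 7, 0); Nexon gets 0.
Nexon's induced payoffs are 4, 2, 0, so Nexon commits to Alpha. Subgame-perfect outcome: (Alpha, Std3) with payoffs (4, 12).
For the simultaneous game, intersect best replies.
Nexon's best replies: Std1→Beta; Std2→Beta; Std3→Alpha; Std4→Beta.
Orbyt's best replies: Alpha→Std3; Beta→Std3; Gamma→Std3.
The unique mutual best reply is (Alpha, Std3), giving (4, 12).
Orbyt earns 12 sequentially versus 12 at the Nash outcome: unchanged.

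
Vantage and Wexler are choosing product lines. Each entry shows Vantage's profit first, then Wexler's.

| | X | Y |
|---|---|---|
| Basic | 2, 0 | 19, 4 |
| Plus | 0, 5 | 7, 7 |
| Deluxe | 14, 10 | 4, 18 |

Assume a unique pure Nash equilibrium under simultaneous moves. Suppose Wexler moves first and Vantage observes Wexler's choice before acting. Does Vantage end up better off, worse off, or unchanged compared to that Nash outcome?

worse off

Vantage best-responds to each possible Wexler move:
- X: Vantage compares 2, 0, 14 and picks Deluxe; Wexler would get 10.
- Y: Vantage compares 19, 7, 4 and picks Basic; Wexler would get 4.
Among 10, 4, the best is 10 at X. Subgame-perfect outcome: (Deluxe, X) with payoffs (14, 10).
Under simultaneous play:
Vantage's best replies: X→Deluxe; Y→Basic.
Wexler's best replies: Basic→Y; Plus→Y; Deluxe→Y.
The unique mutual best reply is (Basic, Y), giving (19, 4).
Vantage earns 14 sequentially versus 19 at the Nash outcome: worse off.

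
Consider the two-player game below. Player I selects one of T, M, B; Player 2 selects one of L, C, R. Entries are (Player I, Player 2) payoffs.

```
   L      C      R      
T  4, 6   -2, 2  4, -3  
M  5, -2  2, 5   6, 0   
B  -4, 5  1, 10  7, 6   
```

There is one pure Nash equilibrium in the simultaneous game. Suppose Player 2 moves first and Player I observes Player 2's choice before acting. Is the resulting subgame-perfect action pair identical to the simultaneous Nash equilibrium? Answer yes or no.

no

Work backward from Player I's decision.
- L: BR = M, leader payoff -2.
- C: BR = M, leader payoff 5.
- R: BR = B, leader payoff 6.
Maximizing over -2, 5, 6, Player 2 chooses R. Subgame-perfect outcome: (B, R) with payoffs (7, 6).
For the simultaneous game, intersect best replies.
Player I's best replies: L→M; C→M; R→B.
Player 2's best replies: T→L; M→C; B→C.
The unique mutual best reply is (M, C), giving (2, 5).
Sequential outcome (B, R) differs from the Nash profile (M, C).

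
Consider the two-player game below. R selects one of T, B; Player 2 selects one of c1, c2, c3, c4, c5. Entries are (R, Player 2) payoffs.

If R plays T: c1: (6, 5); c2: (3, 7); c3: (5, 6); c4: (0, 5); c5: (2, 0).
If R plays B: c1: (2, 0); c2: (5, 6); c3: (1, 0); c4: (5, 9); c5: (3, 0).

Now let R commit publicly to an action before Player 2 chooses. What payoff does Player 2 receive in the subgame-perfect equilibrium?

Solve by backward induction (R leads).
- T: BR = c2, leader payoff 3.
- B: BR = c4, leader payoff 5.
Among 3, 5, the best is 5 at B. Subgame-perfect outcome: (B, c4) with payoffs (5, 9).

9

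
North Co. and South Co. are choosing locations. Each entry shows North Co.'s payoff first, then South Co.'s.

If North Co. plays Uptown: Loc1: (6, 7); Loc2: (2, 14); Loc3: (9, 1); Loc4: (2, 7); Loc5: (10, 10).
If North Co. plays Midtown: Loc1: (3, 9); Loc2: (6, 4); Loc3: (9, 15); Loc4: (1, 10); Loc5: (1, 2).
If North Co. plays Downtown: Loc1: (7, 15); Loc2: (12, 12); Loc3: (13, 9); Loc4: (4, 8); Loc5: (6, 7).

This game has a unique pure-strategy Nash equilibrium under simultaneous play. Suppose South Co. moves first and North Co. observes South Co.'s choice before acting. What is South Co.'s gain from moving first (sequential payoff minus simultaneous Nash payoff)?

North Co. best-responds to each possible South Co. move:
- Loc1: BR = Downtown, leader payoff 15.
- Loc2: BR = Downtown, leader payoff 12.
- Loc3: BR = Downtown, leader payoff 9.
- Loc4: BR = Downtown, leader payoff 8.
- Loc5: BR = Uptown, leader payoff 10.
South Co.'s induced payoffs are 15, 12, 9, 8, 10, so South Co. commits to Loc1. Subgame-perfect outcome: (Downtown, Loc1) with payoffs (7, 15).
Under simultaneous play:
North Co.'s best replies: Loc1→Downtown; Loc2→Downtown; Loc3→Downtown; Loc4→Downtown; Loc5→Uptown.
South Co.'s best replies: Uptown→Loc2; Midtown→Loc3; Downtown→Loc1.
The unique mutual best reply is (Downtown, Loc1), giving (7, 15).
South Co.'s commitment gain: 15 − 15 = 0.

0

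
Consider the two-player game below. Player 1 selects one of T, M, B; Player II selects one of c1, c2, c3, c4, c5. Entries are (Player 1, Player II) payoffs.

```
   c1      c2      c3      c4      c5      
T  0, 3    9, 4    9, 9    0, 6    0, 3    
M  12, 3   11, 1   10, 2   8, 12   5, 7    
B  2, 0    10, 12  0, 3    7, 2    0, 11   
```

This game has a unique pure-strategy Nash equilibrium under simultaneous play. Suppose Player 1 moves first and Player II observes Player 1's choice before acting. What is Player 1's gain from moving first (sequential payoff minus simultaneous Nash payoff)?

Work backward from Player II's decision.
- T: Player II compares 3, 4, 9, 6, 3 and picks c3; Player 1 would get 9.
- M: Player II compares 3, 1, 2, 12, 7 and picks c4; Player 1 would get 8.
- B: Player II compares 0, 12, 3, 2, 11 and picks c2; Player 1 would get 10.
Player 1's induced payoffs are 9, 8, 10, so Player 1 commits to B. Subgame-perfect outcome: (B, c2) with payoffs (10, 12).
Under simultaneous play:
Player 1's best replies: c1→M; c2→M; c3→M; c4→M; c5→M.
Player II's best replies: T→c3; M→c4; B→c2.
The unique mutual best reply is (M, c4), giving (8, 12).
Player 1's commitment gain: 10 − 8 = 2.

2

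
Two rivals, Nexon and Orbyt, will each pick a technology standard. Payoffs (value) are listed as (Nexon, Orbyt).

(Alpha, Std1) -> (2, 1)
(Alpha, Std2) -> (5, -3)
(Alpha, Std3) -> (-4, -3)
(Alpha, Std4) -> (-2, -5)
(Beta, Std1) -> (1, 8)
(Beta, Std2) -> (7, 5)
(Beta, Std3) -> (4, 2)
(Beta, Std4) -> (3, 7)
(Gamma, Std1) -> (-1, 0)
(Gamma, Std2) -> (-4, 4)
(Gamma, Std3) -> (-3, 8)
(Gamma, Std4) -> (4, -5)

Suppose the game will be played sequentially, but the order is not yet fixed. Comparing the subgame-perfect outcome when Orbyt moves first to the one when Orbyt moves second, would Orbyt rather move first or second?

first

If Nexon leads: Orbyt's best replies are Alpha→Std1, Beta→Std1, Gamma→Std3; Nexon's induced payoffs 2, 1, -3; outcome (Alpha, Std1), payoffs (2, 1).
If Orbyt leads: Nexon's best replies are Std1→Alpha, Std2→Beta, Std3→Beta, Std4→Gamma; Orbyt's induced payoffs 1, 5, 2, -5; outcome (Beta, Std2), payoffs (7, 5).
Orbyt gets 5 moving first and 1 moving second, so Orbyt prefers to move first.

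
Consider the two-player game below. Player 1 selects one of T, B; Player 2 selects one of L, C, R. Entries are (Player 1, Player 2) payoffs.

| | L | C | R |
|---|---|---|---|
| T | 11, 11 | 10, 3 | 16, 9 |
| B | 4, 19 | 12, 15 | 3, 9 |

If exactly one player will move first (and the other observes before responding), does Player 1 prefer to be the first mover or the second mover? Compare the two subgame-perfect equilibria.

second

If Player 1 leads: Player 2's best replies are T→L, B→L; Player 1's induced payoffs 11, 4; outcome (T, L), payoffs (11, 11).
If Player 2 leads: Player 1's best replies are L→T, C→B, R→T; Player 2's induced payoffs 11, 15, 9; outcome (B, C), payoffs (12, 15).
Player 1 gets 11 moving first and 12 moving second, so Player 1 prefers to move second.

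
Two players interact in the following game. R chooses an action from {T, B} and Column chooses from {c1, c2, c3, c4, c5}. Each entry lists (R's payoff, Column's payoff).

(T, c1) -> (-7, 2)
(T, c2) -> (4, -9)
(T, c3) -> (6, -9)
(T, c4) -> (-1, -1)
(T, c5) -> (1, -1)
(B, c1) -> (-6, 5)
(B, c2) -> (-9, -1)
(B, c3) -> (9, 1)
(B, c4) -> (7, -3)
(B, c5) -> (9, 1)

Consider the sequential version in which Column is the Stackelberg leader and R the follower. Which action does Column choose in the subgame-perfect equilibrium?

c1

Backward induction with Column moving first.
- c1: R compares -7, -6 and picks B; Column would get 5.
- c2: R compares 4, -9 and picks T; Column would get -9.
- c3: R compares 6, 9 and picks B; Column would get 1.
- c4: R compares -1, 7 and picks B; Column would get -3.
- c5: R compares 1, 9 and picks B; Column would get 1.
Column's induced payoffs are 5, -9, 1, -3, 1, so Column commits to c1. Subgame-perfect outcome: (B, c1) with payoffs (-6, 5).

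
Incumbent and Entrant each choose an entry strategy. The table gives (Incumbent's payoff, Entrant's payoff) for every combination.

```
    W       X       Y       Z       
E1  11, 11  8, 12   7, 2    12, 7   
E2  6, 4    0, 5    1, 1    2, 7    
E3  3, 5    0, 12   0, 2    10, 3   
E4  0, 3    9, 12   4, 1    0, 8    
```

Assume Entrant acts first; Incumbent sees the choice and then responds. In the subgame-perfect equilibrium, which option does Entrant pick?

X

Incumbent best-responds to each possible Entrant move:
- W → Incumbent plays E1 (best of 11, 6, 3, 0); Entrant gets 11.
- X → Incumbent plays E4 (best of 8, 0, 0, 9); Entrant gets 12.
- Y → Incumbent plays E1 (best of 7, 1, 0, 4); Entrant gets 2.
- Z → Incumbent plays E1 (best of 12, 2, 10, 0); Entrant gets 7.
Maximizing over 11, 12, 2, 7, Entrant chooses X. Subgame-perfect outcome: (E4, X) with payoffs (9, 12).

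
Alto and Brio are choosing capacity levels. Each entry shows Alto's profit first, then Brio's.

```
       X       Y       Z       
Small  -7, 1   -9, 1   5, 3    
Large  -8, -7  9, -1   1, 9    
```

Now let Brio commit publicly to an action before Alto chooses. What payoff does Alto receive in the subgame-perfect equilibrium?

5

Alto best-responds to each possible Brio move:
- X: BR = Small, leader payoff 1.
- Y: BR = Large, leader payoff -1.
- Z: BR = Small, leader payoff 3.
Brio's induced payoffs are 1, -1, 3, so Brio commits to Z. Subgame-perfect outcome: (Small, Z) with payoffs (5, 3).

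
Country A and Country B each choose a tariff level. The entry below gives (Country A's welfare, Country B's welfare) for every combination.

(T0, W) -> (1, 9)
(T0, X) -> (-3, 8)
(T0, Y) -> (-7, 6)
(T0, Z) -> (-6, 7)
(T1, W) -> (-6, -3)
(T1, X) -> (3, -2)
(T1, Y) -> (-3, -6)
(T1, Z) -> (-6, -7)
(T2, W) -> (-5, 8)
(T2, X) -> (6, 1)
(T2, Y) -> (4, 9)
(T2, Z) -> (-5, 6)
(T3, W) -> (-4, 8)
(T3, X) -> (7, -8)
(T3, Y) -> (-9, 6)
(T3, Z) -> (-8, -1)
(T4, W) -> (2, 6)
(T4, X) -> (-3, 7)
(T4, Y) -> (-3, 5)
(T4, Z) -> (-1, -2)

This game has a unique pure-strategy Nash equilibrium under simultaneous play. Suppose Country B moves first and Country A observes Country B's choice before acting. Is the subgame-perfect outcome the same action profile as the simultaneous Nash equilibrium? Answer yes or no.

yes

Solve by backward induction (Country B leads).
- W: Country A compares 1, -6, -5, -4, 2 and picks T4; Country B would get 6.
- X: Country A compares -3, 3, 6, 7, -3 and picks T3; Country B would get -8.
- Y: Country A compares -7, -3, 4, -9, -3 and picks T2; Country B would get 9.
- Z: Country A compares -6, -6, -5, -8, -1 and picks T4; Country B would get -2.
Country B's induced payoffs are 6, -8, 9, -2, so Country B commits to Y. Subgame-perfect outcome: (T2, Y) with payoffs (4, 9).
Now find the simultaneous Nash equilibrium.
Country A's best replies: W→T4; X→T3; Y→T2; Z→T4.
Country B's best replies: T0→W; T1→X; T2→Y; T3→W; T4→X.
Only (T2, Y) has each player best-responding; Nash payoffs (4, 9).
Sequential outcome (T2, Y) coincides with the Nash profile (T2, Y).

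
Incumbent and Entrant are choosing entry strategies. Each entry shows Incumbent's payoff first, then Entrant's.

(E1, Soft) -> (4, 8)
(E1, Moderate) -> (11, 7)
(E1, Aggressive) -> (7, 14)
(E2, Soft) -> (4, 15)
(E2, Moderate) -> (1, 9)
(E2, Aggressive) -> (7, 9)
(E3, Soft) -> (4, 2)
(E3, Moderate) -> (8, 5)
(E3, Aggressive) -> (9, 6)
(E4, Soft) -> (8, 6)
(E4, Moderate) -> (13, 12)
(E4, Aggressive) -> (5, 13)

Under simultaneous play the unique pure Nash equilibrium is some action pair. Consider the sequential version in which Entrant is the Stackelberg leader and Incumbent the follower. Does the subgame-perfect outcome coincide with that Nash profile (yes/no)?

Backward induction with Entrant moving first.
- Soft: BR = E4, leader payoff 6.
- Moderate: BR = E4, leader payoff 12.
- Aggressive: BR = E3, leader payoff 6.
Among 6, 12, 6, the best is 12 at Moderate. Subgame-perfect outcome: (E4, Moderate) with payoffs (13, 12).
Under simultaneous play:
Incumbent's best replies: Soft→E4; Moderate→E4; Aggressive→E3.
Entrant's best replies: E1→Aggressive; E2→Soft; E3→Aggressive; E4→Aggressive.
Only (E3, Aggressive) has each player best-responding; Nash payoffs (9, 6).
Sequential outcome (E4, Moderate) differs from the Nash profile (E3, Aggressive).

no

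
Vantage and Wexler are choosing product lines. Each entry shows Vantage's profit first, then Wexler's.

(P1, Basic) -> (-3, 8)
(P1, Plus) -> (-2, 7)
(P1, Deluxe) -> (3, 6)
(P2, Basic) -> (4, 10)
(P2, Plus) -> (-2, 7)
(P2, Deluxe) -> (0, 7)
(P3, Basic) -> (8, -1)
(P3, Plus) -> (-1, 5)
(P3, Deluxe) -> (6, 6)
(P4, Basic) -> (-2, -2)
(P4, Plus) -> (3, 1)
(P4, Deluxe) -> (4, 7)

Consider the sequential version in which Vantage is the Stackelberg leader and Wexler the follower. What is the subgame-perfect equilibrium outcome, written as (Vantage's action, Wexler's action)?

(P3, Deluxe)

Backward induction with Vantage moving first.
- P1 → Wexler plays Basic (best of 8, 7, 6); Vantage gets -3.
- P2 → Wexler plays Basic (best of 10, 7, 7); Vantage gets 4.
- P3 → Wexler plays Deluxe (best of -1, 5, 6); Vantage gets 6.
- P4 → Wexler plays Deluxe (best of -2, 1, 7); Vantage gets 4.
Among -3, 4, 6, 4, the best is 6 at P3. Subgame-perfect outcome: (P3, Deluxe) with payoffs (6, 6).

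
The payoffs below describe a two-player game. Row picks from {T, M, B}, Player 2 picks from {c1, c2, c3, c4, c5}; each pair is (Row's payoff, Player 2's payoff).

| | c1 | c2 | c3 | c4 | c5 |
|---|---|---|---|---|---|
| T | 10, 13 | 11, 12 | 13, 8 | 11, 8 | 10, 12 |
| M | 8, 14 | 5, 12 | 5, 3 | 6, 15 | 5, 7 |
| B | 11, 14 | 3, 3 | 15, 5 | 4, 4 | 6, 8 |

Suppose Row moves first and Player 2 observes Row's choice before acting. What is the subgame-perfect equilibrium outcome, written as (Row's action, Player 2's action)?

(B, c1)

Player 2 best-responds to each possible Row move:
- T → Player 2 plays c1 (best of 13, 12, 8, 8, 12); Row gets 10.
- M → Player 2 plays c4 (best of 14, 12, 3, 15, 7); Row gets 6.
- B → Player 2 plays c1 (best of 14, 3, 5, 4, 8); Row gets 11.
Row's induced payoffs are 10, 6, 11, so Row commits to B. Subgame-perfect outcome: (B, c1) with payoffs (11, 14).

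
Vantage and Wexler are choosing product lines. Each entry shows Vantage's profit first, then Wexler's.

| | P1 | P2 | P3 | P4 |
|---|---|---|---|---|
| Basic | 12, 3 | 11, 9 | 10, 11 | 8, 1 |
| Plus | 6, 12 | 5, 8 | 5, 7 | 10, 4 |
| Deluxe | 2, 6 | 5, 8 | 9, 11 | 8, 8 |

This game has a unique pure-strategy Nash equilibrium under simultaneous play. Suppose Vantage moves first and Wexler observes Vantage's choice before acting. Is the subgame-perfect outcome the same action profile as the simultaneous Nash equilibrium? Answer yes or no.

yes

Solve by backward induction (Vantage leads).
- Basic → Wexler plays P3 (best of 3, 9, 11, 1); Vantage gets 10.
- Plus → Wexler plays P1 (best of 12, 8, 7, 4); Vantage gets 6.
- Deluxe → Wexler plays P3 (best of 6, 8, 11, 8); Vantage gets 9.
Vantage's induced payoffs are 10, 6, 9, so Vantage commits to Basic. Subgame-perfect outcome: (Basic, P3) with payoffs (10, 11).
For the simultaneous game, intersect best replies.
Vantage's best replies: P1→Basic; P2→Basic; P3→Basic; P4→Plus.
Wexler's best replies: Basic→P3; Plus→P1; Deluxe→P3.
Only (Basic, P3) has each player best-responding; Nash payoffs (10, 11).
Sequential outcome (Basic, P3) coincides with the Nash profile (Basic, P3).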